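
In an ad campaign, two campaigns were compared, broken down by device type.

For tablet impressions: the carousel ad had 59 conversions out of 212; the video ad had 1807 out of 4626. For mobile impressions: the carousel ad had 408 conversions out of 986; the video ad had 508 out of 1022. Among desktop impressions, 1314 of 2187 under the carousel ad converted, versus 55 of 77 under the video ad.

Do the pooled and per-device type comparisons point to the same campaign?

No

Tablet: the carousel ad 59/212 = 27.8%, the video ad 1807/4626 = 39.1% → the video ad
Mobile: the carousel ad 408/986 = 41.4%, the video ad 508/1022 = 49.7% → the video ad
Desktop: the carousel ad 1314/2187 = 60.1%, the video ad 55/77 = 71.4% → the video ad
Overall: the carousel ad 1781/3385 = 52.6%, the video ad 2370/5725 = 41.4% → the carousel ad
The video ad wins each device group but the carousel ad wins overall — the comparison reverses. The video ad's impressions skew toward tablet, which has a lower base rate.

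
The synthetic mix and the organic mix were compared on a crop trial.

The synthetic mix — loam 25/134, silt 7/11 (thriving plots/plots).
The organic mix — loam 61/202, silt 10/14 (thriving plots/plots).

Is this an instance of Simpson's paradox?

No

Loam: the synthetic mix 25/134 = 18.7%, the organic mix 61/202 = 30.2% → the organic mix
Silt: the synthetic mix 7/11 = 63.6%, the organic mix 10/14 = 71.4% → the organic mix
Overall: the synthetic mix 32/145 = 22.1%, the organic mix 71/216 = 32.9% → the organic mix
The organic mix wins overall and in every soil group — no reversal.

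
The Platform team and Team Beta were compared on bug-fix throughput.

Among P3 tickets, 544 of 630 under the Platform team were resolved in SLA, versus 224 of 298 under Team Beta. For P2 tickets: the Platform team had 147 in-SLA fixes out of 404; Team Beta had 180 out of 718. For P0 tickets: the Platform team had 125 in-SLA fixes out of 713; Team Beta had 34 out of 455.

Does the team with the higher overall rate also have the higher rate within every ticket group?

Yes

P3: the Platform team 544/630 = 86.3%, Team Beta 224/298 = 75.2% → the Platform team
P2: the Platform team 147/404 = 36.4%, Team Beta 180/718 = 25.1% → the Platform team
P0: the Platform team 125/713 = 17.5%, Team Beta 34/455 = 7.5% → the Platform team
Overall: the Platform team 816/1747 = 46.7%, Team Beta 438/1471 = 29.8% → the Platform team
The Platform team wins overall and in every ticket group — no reversal.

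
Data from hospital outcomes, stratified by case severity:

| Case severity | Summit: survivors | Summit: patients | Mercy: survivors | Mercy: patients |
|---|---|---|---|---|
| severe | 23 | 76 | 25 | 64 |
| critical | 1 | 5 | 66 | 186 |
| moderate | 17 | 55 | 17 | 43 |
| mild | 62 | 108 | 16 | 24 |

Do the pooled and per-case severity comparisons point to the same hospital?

Severe: Summit 23/76 = 30.3%, Mercy 25/64 = 39.1% → Mercy
Critical: Summit 1/5 = 20.0%, Mercy 66/186 = 35.5% → Mercy
Moderate: Summit 17/55 = 30.9%, Mercy 17/43 = 39.5% → Mercy
Mild: Summit 62/108 = 57.4%, Mercy 16/24 = 66.7% → Mercy
Overall: Summit 103/244 = 42.2%, Mercy 124/317 = 39.1% → Summit
Mercy wins each case group but Summit wins overall — the comparison reverses. Mercy's patients skew toward critical, which has a lower base rate.

No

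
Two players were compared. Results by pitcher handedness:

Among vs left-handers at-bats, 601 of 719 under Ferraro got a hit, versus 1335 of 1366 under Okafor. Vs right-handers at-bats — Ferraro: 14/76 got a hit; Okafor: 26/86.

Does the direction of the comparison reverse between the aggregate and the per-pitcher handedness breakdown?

No

Vs left-handers: Ferraro 601/719 = 83.6%, Okafor 1335/1366 = 97.7% → Okafor
Vs right-handers: Ferraro 14/76 = 18.4%, Okafor 26/86 = 30.2% → Okafor
Overall: Ferraro 615/795 = 77.4%, Okafor 1361/1452 = 93.7% → Okafor
Okafor wins overall and in every pitcher group — no reversal.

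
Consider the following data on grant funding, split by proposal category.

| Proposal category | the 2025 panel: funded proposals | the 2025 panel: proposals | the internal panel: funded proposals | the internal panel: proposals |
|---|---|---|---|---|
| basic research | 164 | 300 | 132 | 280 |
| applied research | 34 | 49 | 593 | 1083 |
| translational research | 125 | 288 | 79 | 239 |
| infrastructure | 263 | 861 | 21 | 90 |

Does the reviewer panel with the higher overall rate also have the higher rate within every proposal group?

No

Basic research: the 2025 panel 164/300 = 54.7%, the internal panel 132/280 = 47.1% → the 2025 panel
Applied research: the 2025 panel 34/49 = 69.4%, the internal panel 593/1083 = 54.8% → the 2025 panel
Translational research: the 2025 panel 125/288 = 43.4%, the internal panel 79/239 = 33.1% → the 2025 panel
Infrastructure: the 2025 panel 263/861 = 30.5%, the internal panel 21/90 = 23.3% → the 2025 panel
Overall: the 2025 panel 586/1498 = 39.1%, the internal panel 825/1692 = 48.8% → the internal panel
The 2025 panel wins each proposal group but the internal panel wins overall — the comparison reverses. The 2025 panel's proposals skew toward infrastructure, which has a lower base rate.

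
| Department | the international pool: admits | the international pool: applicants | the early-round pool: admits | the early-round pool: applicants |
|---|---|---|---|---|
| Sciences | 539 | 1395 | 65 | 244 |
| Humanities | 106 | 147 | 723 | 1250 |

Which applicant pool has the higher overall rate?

the early-round pool

Sciences: the international pool 539/1395 = 38.6%, the early-round pool 65/244 = 26.6% → the international pool
Humanities: the international pool 106/147 = 72.1%, the early-round pool 723/1250 = 57.8% → the international pool
Overall: the international pool 645/1542 = 41.8%, the early-round pool 788/1494 = 52.7% → the early-round pool
(The international pool wins every department group but the early-round pool wins overall — the international pool's applicants skew toward the low-rate Sciences group.)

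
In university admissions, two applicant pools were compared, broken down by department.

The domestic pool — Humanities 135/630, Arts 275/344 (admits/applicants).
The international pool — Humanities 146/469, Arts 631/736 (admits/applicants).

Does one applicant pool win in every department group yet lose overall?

No

Humanities: the domestic pool 135/630 = 21.4%, the international pool 146/469 = 31.1% → the international pool
Arts: the domestic pool 275/344 = 79.9%, the international pool 631/736 = 85.7% → the international pool
Overall: the domestic pool 410/974 = 42.1%, the international pool 777/1205 = 64.5% → the international pool
The international pool wins overall and in every department group — no reversal.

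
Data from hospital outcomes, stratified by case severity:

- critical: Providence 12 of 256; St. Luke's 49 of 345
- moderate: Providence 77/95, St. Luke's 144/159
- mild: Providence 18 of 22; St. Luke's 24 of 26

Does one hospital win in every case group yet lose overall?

No

Critical: Providence 12/256 = 4.7%, St. Luke's 49/345 = 14.2% → St. Luke's
Moderate: Providence 77/95 = 81.1%, St. Luke's 144/159 = 90.6% → St. Luke's
Mild: Providence 18/22 = 81.8%, St. Luke's 24/26 = 92.3% → St. Luke's
Overall: Providence 107/373 = 28.7%, St. Luke's 217/530 = 40.9% → St. Luke's
St. Luke's wins overall and in every case group — no reversal.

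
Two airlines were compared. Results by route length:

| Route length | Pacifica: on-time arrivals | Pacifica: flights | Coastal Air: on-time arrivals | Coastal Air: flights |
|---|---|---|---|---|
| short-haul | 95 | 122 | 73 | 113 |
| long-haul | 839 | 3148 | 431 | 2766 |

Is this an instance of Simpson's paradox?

Short-haul: Pacifica 95/122 = 77.9%, Coastal Air 73/113 = 64.6% → Pacifica
Long-haul: Pacifica 839/3148 = 26.7%, Coastal Air 431/2766 = 15.6% → Pacifica
Overall: Pacifica 934/3270 = 28.6%, Coastal Air 504/2879 = 17.5% → Pacifica
Pacifica wins overall and in every route group — no reversal.

No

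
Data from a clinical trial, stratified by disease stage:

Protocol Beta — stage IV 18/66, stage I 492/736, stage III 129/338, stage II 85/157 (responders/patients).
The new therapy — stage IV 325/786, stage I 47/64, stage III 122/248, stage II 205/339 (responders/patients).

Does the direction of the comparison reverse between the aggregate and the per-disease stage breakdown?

Stage IV: Protocol Beta 18/66 = 27.3%, the new therapy 325/786 = 41.3% → the new therapy
Stage I: Protocol Beta 492/736 = 66.8%, the new therapy 47/64 = 73.4% → the new therapy
Stage III: Protocol Beta 129/338 = 38.2%, the new therapy 122/248 = 49.2% → the new therapy
Stage II: Protocol Beta 85/157 = 54.1%, the new therapy 205/339 = 60.5% → the new therapy
Overall: Protocol Beta 724/1297 = 55.8%, the new therapy 699/1437 = 48.6% → Protocol Beta
The new therapy wins each disease group but Protocol Beta wins overall — the comparison reverses. The new therapy's patients skew toward stage IV, which has a lower base rate.

Yes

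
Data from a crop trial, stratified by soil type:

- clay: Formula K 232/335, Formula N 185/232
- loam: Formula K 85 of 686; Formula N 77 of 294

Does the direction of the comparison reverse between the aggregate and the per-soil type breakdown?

Clay: Formula K 232/335 = 69.3%, Formula N 185/232 = 79.7% → Formula N
Loam: Formula K 85/686 = 12.4%, Formula N 77/294 = 26.2% → Formula N
Overall: Formula K 317/1021 = 31.0%, Formula N 262/526 = 49.8% → Formula N
Formula N wins overall and in every soil group — no reversal.

No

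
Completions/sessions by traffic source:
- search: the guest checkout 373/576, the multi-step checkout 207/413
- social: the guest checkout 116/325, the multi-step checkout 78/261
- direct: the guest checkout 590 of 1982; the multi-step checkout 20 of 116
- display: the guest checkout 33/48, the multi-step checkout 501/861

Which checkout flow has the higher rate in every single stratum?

the guest checkout

Search: the guest checkout 373/576 = 64.8%, the multi-step checkout 207/413 = 50.1% → the guest checkout
Social: the guest checkout 116/325 = 35.7%, the multi-step checkout 78/261 = 29.9% → the guest checkout
Direct: the guest checkout 590/1982 = 29.8%, the multi-step checkout 20/116 = 17.2% → the guest checkout
Display: the guest checkout 33/48 = 68.8%, the multi-step checkout 501/861 = 58.2% → the guest checkout
The guest checkout has the higher rate in all 4 groups.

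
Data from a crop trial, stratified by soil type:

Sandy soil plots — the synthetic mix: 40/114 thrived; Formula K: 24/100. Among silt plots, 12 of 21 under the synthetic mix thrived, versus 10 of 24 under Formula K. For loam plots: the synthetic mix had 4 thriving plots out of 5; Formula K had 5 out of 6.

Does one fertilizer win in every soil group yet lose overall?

No

Sandy soil: the synthetic mix 40/114 = 35.1%, Formula K 24/100 = 24.0% → the synthetic mix
Silt: the synthetic mix 12/21 = 57.1%, Formula K 10/24 = 41.7% → the synthetic mix
Loam: the synthetic mix 4/5 = 80.0%, Formula K 5/6 = 83.3% → Formula K
Overall: the synthetic mix 56/140 = 40.0%, Formula K 39/130 = 30.0% → the synthetic mix
Neither sweeps: the synthetic mix wins 2 of 3 groups, Formula K wins 1. The synthetic mix wins overall but not every group — no Simpson reversal.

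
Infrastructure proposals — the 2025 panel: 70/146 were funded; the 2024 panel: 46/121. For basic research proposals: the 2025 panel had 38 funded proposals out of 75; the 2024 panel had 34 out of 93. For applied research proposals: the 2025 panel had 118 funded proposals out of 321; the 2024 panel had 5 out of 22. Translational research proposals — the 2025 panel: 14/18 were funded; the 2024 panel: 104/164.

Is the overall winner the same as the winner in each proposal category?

No

Infrastructure: the 2025 panel 70/146 = 47.9%, the 2024 panel 46/121 = 38.0% → the 2025 panel
Basic research: the 2025 panel 38/75 = 50.7%, the 2024 panel 34/93 = 36.6% → the 2025 panel
Applied research: the 2025 panel 118/321 = 36.8%, the 2024 panel 5/22 = 22.7% → the 2025 panel
Translational research: the 2025 panel 14/18 = 77.8%, the 2024 panel 104/164 = 63.4% → the 2025 panel
Overall: the 2025 panel 240/560 = 42.9%, the 2024 panel 189/400 = 47.2% → the 2024 panel
The 2025 panel wins each proposal group but the 2024 panel wins overall — the comparison reverses. The 2025 panel's proposals skew toward applied research, which has a lower base rate.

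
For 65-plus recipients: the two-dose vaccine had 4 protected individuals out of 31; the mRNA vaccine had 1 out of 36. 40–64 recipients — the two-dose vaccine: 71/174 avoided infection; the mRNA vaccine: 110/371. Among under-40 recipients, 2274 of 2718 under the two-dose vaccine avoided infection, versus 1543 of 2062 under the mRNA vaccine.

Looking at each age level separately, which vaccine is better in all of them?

the two-dose vaccine

65-plus: the two-dose vaccine 4/31 = 12.9%, the mRNA vaccine 1/36 = 2.8% → the two-dose vaccine
40–64: the two-dose vaccine 71/174 = 40.8%, the mRNA vaccine 110/371 = 29.6% → the two-dose vaccine
Under-40: the two-dose vaccine 2274/2718 = 83.7%, the mRNA vaccine 1543/2062 = 74.8% → the two-dose vaccine
The two-dose vaccine has the higher rate in all 3 groups.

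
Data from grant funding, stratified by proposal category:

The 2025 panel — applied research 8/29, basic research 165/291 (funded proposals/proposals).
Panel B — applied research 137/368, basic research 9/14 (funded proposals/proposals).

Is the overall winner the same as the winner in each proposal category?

Applied research: the 2025 panel 8/29 = 27.6%, Panel B 137/368 = 37.2% → Panel B
Basic research: the 2025 panel 165/291 = 56.7%, Panel B 9/14 = 64.3% → Panel B
Overall: the 2025 panel 173/320 = 54.1%, Panel B 146/382 = 38.2% → the 2025 panel
Panel B wins each proposal group but the 2025 panel wins overall — the comparison reverses. Panel B's proposals skew toward applied research, which has a lower base rate.

No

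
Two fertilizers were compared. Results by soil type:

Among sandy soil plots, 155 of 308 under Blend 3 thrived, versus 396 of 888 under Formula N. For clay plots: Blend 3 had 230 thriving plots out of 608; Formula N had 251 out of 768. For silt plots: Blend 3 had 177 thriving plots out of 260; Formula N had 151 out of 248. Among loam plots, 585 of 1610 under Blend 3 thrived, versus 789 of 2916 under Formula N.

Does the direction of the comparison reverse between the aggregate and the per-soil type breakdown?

No

Sandy soil: Blend 3 155/308 = 50.3%, Formula N 396/888 = 44.6% → Blend 3
Clay: Blend 3 230/608 = 37.8%, Formula N 251/768 = 32.7% → Blend 3
Silt: Blend 3 177/260 = 68.1%, Formula N 151/248 = 60.9% → Blend 3
Loam: Blend 3 585/1610 = 36.3%, Formula N 789/2916 = 27.1% → Blend 3
Overall: Blend 3 1147/2786 = 41.2%, Formula N 1587/4820 = 32.9% → Blend 3
Blend 3 wins overall and in every soil group — no reversal.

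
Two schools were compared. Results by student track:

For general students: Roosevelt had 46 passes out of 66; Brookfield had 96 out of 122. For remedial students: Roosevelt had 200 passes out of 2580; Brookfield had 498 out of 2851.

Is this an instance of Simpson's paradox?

No

General: Roosevelt 46/66 = 69.7%, Brookfield 96/122 = 78.7% → Brookfield
Remedial: Roosevelt 200/2580 = 7.8%, Brookfield 498/2851 = 17.5% → Brookfield
Overall: Roosevelt 246/2646 = 9.3%, Brookfield 594/2973 = 20.0% → Brookfield
Brookfield wins overall and in every student group — no reversal.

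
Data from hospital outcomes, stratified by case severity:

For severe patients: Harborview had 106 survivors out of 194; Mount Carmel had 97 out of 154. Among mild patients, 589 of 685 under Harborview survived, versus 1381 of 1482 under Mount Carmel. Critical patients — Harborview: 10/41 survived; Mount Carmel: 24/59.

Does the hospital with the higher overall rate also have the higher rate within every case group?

Severe: Harborview 106/194 = 54.6%, Mount Carmel 97/154 = 63.0% → Mount Carmel
Mild: Harborview 589/685 = 86.0%, Mount Carmel 1381/1482 = 93.2% → Mount Carmel
Critical: Harborview 10/41 = 24.4%, Mount Carmel 24/59 = 40.7% → Mount Carmel
Overall: Harborview 705/920 = 76.6%, Mount Carmel 1502/1695 = 88.6% → Mount Carmel
Mount Carmel wins overall and in every case group — no reversal.

Yes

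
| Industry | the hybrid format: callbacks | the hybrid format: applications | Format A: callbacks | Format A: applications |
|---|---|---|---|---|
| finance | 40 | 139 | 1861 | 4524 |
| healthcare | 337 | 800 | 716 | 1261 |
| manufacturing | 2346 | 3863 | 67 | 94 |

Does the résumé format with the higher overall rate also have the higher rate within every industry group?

No

Finance: the hybrid format 40/139 = 28.8%, Format A 1861/4524 = 41.1% → Format A
Healthcare: the hybrid format 337/800 = 42.1%, Format A 716/1261 = 56.8% → Format A
Manufacturing: the hybrid format 2346/3863 = 60.7%, Format A 67/94 = 71.3% → Format A
Overall: the hybrid format 2723/4802 = 56.7%, Format A 2644/5879 = 45.0% → the hybrid format
Format A wins each industry group but the hybrid format wins overall — the comparison reverses. Format A's applications skew toward finance, which has a lower base rate.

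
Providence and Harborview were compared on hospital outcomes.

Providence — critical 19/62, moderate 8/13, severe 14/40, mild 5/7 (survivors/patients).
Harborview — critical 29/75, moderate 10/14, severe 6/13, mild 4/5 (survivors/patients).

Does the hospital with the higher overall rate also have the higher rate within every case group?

Critical: Providence 19/62 = 30.6%, Harborview 29/75 = 38.7% → Harborview
Moderate: Providence 8/13 = 61.5%, Harborview 10/14 = 71.4% → Harborview
Severe: Providence 14/40 = 35.0%, Harborview 6/13 = 46.2% → Harborview
Mild: Providence 5/7 = 71.4%, Harborview 4/5 = 80.0% → Harborview
Overall: Providence 46/122 = 37.7%, Harborview 49/107 = 45.8% → Harborview
Harborview wins overall and in every case group — no reversal.

Yes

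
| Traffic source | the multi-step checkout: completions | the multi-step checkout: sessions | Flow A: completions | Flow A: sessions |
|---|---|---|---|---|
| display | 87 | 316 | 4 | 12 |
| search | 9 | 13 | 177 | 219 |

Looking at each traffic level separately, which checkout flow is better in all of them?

Display: the multi-step checkout 87/316 = 27.5%, Flow A 4/12 = 33.3% → Flow A
Search: the multi-step checkout 9/13 = 69.2%, Flow A 177/219 = 80.8% → Flow A
Flow A has the higher rate in both groups.

Flow A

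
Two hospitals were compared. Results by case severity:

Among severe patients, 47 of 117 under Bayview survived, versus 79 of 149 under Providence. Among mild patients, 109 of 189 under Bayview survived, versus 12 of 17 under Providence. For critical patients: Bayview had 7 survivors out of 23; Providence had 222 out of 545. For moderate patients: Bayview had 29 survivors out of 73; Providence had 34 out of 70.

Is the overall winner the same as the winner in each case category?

No

Severe: Bayview 47/117 = 40.2%, Providence 79/149 = 53.0% → Providence
Mild: Bayview 109/189 = 57.7%, Providence 12/17 = 70.6% → Providence
Critical: Bayview 7/23 = 30.4%, Providence 222/545 = 40.7% → Providence
Moderate: Bayview 29/73 = 39.7%, Providence 34/70 = 48.6% → Providence
Overall: Bayview 192/402 = 47.8%, Providence 347/781 = 44.4% → Bayview
Providence wins each case group but Bayview wins overall — the comparison reverses. Providence's patients skew toward critical, which has a lower base rate.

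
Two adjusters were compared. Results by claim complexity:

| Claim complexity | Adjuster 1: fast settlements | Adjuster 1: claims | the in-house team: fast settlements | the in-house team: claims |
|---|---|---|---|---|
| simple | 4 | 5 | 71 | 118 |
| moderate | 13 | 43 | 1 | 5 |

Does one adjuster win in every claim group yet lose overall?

Simple: Adjuster 1 4/5 = 80.0%, the in-house team 71/118 = 60.2% → Adjuster 1
Moderate: Adjuster 1 13/43 = 30.2%, the in-house team 1/5 = 20.0% → Adjuster 1
Overall: Adjuster 1 17/48 = 35.4%, the in-house team 72/123 = 58.5% → the in-house team
Adjuster 1 wins each claim group but the in-house team wins overall — the comparison reverses. Adjuster 1's claims skew toward moderate, which has a lower base rate.

Yes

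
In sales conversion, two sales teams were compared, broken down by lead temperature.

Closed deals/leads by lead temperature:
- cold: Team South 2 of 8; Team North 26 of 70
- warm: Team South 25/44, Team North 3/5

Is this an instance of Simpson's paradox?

Yes

Cold: Team South 2/8 = 25.0%, Team North 26/70 = 37.1% → Team North
Warm: Team South 25/44 = 56.8%, Team North 3/5 = 60.0% → Team North
Overall: Team South 27/52 = 51.9%, Team North 29/75 = 38.7% → Team South
Team North wins each lead group but Team South wins overall — the comparison reverses. Team North's leads skew toward cold, which has a lower base rate.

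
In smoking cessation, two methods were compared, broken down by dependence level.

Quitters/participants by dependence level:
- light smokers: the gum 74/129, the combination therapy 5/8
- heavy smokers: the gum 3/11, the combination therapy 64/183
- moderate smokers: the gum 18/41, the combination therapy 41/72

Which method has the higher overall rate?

Light smokers: the gum 74/129 = 57.4%, the combination therapy 5/8 = 62.5% → the combination therapy
Heavy smokers: the gum 3/11 = 27.3%, the combination therapy 64/183 = 35.0% → the combination therapy
Moderate smokers: the gum 18/41 = 43.9%, the combination therapy 41/72 = 56.9% → the combination therapy
Overall: the gum 95/181 = 52.5%, the combination therapy 110/263 = 41.8% → the gum
(The combination therapy wins every dependence group but the gum wins overall — the combination therapy's participants skew toward the low-rate heavy smokers group.)

the gum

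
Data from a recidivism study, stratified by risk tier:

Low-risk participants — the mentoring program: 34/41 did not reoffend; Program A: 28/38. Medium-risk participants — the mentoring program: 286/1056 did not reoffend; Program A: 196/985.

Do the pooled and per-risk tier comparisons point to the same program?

Yes

Low-risk: the mentoring program 34/41 = 82.9%, Program A 28/38 = 73.7% → the mentoring program
Medium-risk: the mentoring program 286/1056 = 27.1%, Program A 196/985 = 19.9% → the mentoring program
Overall: the mentoring program 320/1097 = 29.2%, Program A 224/1023 = 21.9% → the mentoring program
The mentoring program wins overall and in every risk group — no reversal.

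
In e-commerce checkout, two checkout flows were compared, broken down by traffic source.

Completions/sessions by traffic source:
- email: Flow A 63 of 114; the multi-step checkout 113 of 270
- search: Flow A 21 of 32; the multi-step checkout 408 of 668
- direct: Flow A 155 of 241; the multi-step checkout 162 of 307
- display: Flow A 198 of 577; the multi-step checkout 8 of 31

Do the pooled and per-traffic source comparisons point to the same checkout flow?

Email: Flow A 63/114 = 55.3%, the multi-step checkout 113/270 = 41.9% → Flow A
Search: Flow A 21/32 = 65.6%, the multi-step checkout 408/668 = 61.1% → Flow A
Direct: Flow A 155/241 = 64.3%, the multi-step checkout 162/307 = 52.8% → Flow A
Display: Flow A 198/577 = 34.3%, the multi-step checkout 8/31 = 25.8% → Flow A
Overall: Flow A 437/964 = 45.3%, the multi-step checkout 691/1276 = 54.2% → the multi-step checkout
Flow A wins each traffic group but the multi-step checkout wins overall — the comparison reverses. Flow A's sessions skew toward display, which has a lower base rate.

No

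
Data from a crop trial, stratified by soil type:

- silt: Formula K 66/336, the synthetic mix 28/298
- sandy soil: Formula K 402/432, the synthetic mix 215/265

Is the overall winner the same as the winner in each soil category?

Yes

Silt: Formula K 66/336 = 19.6%, the synthetic mix 28/298 = 9.4% → Formula K
Sandy soil: Formula K 402/432 = 93.1%, the synthetic mix 215/265 = 81.1% → Formula K
Overall: Formula K 468/768 = 60.9%, the synthetic mix 243/563 = 43.2% → Formula K
Formula K wins overall and in every soil group — no reversal.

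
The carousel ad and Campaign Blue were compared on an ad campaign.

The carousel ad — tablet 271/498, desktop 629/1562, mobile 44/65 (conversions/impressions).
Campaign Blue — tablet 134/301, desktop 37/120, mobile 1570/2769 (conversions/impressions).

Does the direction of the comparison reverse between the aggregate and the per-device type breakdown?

Yes

Tablet: the carousel ad 271/498 = 54.4%, Campaign Blue 134/301 = 44.5% → the carousel ad
Desktop: the carousel ad 629/1562 = 40.3%, Campaign Blue 37/120 = 30.8% → the carousel ad
Mobile: the carousel ad 44/65 = 67.7%, Campaign Blue 1570/2769 = 56.7% → the carousel ad
Overall: the carousel ad 944/2125 = 44.4%, Campaign Blue 1741/3190 = 54.6% → Campaign Blue
The carousel ad wins each device group but Campaign Blue wins overall — the comparison reverses. The carousel ad's impressions skew toward desktop, which has a lower base rate.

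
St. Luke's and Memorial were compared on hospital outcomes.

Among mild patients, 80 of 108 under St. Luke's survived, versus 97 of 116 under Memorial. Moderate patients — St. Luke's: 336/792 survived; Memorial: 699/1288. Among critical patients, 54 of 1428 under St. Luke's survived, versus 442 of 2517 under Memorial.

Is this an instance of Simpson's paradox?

No

Mild: St. Luke's 80/108 = 74.1%, Memorial 97/116 = 83.6% → Memorial
Moderate: St. Luke's 336/792 = 42.4%, Memorial 699/1288 = 54.3% → Memorial
Critical: St. Luke's 54/1428 = 3.8%, Memorial 442/2517 = 17.6% → Memorial
Overall: St. Luke's 470/2328 = 20.2%, Memorial 1238/3921 = 31.6% → Memorial
Memorial wins overall and in every case group — no reversal.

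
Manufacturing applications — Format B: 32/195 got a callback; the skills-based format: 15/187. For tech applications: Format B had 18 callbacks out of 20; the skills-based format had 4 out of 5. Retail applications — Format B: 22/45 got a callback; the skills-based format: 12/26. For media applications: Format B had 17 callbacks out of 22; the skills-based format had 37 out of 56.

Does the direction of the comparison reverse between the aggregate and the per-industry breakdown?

No

Manufacturing: Format B 32/195 = 16.4%, the skills-based format 15/187 = 8.0% → Format B
Tech: Format B 18/20 = 90.0%, the skills-based format 4/5 = 80.0% → Format B
Retail: Format B 22/45 = 48.9%, the skills-based format 12/26 = 46.2% → Format B
Media: Format B 17/22 = 77.3%, the skills-based format 37/56 = 66.1% → Format B
Overall: Format B 89/282 = 31.6%, the skills-based format 68/274 = 24.8% → Format B
Format B wins overall and in every industry group — no reversal.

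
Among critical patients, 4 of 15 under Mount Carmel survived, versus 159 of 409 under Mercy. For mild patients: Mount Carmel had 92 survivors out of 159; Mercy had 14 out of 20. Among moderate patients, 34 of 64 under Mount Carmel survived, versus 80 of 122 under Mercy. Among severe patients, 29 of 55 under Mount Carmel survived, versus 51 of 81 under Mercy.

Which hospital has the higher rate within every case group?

Critical: Mount Carmel 4/15 = 26.7%, Mercy 159/409 = 38.9% → Mercy
Mild: Mount Carmel 92/159 = 57.9%, Mercy 14/20 = 70.0% → Mercy
Moderate: Mount Carmel 34/64 = 53.1%, Mercy 80/122 = 65.6% → Mercy
Severe: Mount Carmel 29/55 = 52.7%, Mercy 51/81 = 63.0% → Mercy
Mercy has the higher rate in all 4 groups.

Mercy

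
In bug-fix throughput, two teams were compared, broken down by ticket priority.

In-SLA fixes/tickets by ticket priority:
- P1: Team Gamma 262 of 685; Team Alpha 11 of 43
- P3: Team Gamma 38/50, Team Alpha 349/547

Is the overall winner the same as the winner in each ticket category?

No

P1: Team Gamma 262/685 = 38.2%, Team Alpha 11/43 = 25.6% → Team Gamma
P3: Team Gamma 38/50 = 76.0%, Team Alpha 349/547 = 63.8% → Team Gamma
Overall: Team Gamma 300/735 = 40.8%, Team Alpha 360/590 = 61.0% → Team Alpha
Team Gamma wins each ticket group but Team Alpha wins overall — the comparison reverses. Team Gamma's tickets skew toward P1, which has a lower base rate.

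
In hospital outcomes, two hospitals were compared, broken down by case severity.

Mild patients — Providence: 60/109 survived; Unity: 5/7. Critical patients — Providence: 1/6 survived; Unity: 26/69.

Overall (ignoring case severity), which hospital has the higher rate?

Providence

Mild: Providence 60/109 = 55.0%, Unity 5/7 = 71.4% → Unity
Critical: Providence 1/6 = 16.7%, Unity 26/69 = 37.7% → Unity
Overall: Providence 61/115 = 53.0%, Unity 31/76 = 40.8% → Providence
(Unity wins every case group but Providence wins overall — Unity's patients skew toward the low-rate critical group.)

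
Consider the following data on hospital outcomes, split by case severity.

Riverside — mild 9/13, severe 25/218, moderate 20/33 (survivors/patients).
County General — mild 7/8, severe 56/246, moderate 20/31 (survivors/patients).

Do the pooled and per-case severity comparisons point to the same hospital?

Yes

Mild: Riverside 9/13 = 69.2%, County General 7/8 = 87.5% → County General
Severe: Riverside 25/218 = 11.5%, County General 56/246 = 22.8% → County General
Moderate: Riverside 20/33 = 60.6%, County General 20/31 = 64.5% → County General
Overall: Riverside 54/264 = 20.5%, County General 83/285 = 29.1% → County General
County General wins overall and in every case group — no reversal.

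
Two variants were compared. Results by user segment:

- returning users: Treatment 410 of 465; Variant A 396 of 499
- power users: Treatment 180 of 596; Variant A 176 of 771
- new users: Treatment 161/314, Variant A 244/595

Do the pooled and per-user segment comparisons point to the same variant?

Yes

Returning users: Treatment 410/465 = 88.2%, Variant A 396/499 = 79.4% → Treatment
Power users: Treatment 180/596 = 30.2%, Variant A 176/771 = 22.8% → Treatment
New users: Treatment 161/314 = 51.3%, Variant A 244/595 = 41.0% → Treatment
Overall: Treatment 751/1375 = 54.6%, Variant A 816/1865 = 43.8% → Treatment
Treatment wins overall and in every user group — no reversal.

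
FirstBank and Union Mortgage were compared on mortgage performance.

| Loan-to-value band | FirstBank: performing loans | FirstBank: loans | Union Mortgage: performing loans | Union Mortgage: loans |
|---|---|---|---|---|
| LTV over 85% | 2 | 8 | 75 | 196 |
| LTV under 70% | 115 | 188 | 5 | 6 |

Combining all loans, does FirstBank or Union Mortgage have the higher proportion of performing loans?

LTV over 85%: FirstBank 2/8 = 25.0%, Union Mortgage 75/196 = 38.3% → Union Mortgage
LTV under 70%: FirstBank 115/188 = 61.2%, Union Mortgage 5/6 = 83.3% → Union Mortgage
Overall: FirstBank 117/196 = 59.7%, Union Mortgage 80/202 = 39.6% → FirstBank
(Union Mortgage wins every loan-to-value group but FirstBank wins overall — Union Mortgage's loans skew toward the low-rate LTV over 85% group.)

FirstBank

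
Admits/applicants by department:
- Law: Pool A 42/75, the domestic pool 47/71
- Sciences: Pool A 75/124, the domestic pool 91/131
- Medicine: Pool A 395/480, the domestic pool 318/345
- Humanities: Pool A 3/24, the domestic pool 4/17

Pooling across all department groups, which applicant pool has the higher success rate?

Law: Pool A 42/75 = 56.0%, the domestic pool 47/71 = 66.2% → the domestic pool
Sciences: Pool A 75/124 = 60.5%, the domestic pool 91/131 = 69.5% → the domestic pool
Medicine: Pool A 395/480 = 82.3%, the domestic pool 318/345 = 92.2% → the domestic pool
Humanities: Pool A 3/24 = 12.5%, the domestic pool 4/17 = 23.5% → the domestic pool
Overall: Pool A 515/703 = 73.3%, the domestic pool 460/564 = 81.6% → the domestic pool

the domestic pool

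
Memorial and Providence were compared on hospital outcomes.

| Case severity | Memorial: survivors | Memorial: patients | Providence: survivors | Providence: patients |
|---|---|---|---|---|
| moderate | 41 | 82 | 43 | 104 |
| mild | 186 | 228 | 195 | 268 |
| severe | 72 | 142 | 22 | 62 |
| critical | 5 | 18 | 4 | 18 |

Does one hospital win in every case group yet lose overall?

No

Moderate: Memorial 41/82 = 50.0%, Providence 43/104 = 41.3% → Memorial
Mild: Memorial 186/228 = 81.6%, Providence 195/268 = 72.8% → Memorial
Severe: Memorial 72/142 = 50.7%, Providence 22/62 = 35.5% → Memorial
Critical: Memorial 5/18 = 27.8%, Providence 4/18 = 22.2% → Memorial
Overall: Memorial 304/470 = 64.7%, Providence 264/452 = 58.4% → Memorial
Memorial wins overall and in every case group — no reversal.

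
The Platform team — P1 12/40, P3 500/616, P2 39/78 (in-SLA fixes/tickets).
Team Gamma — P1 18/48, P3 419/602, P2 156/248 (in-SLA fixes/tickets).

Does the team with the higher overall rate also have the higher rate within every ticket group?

P1: the Platform team 12/40 = 30.0%, Team Gamma 18/48 = 37.5% → Team Gamma
P3: the Platform team 500/616 = 81.2%, Team Gamma 419/602 = 69.6% → the Platform team
P2: the Platform team 39/78 = 50.0%, Team Gamma 156/248 = 62.9% → Team Gamma
Overall: the Platform team 551/734 = 75.1%, Team Gamma 593/898 = 66.0% → the Platform team
Neither sweeps: the Platform team wins 1 of 3 groups, Team Gamma wins 2. The Platform team wins overall but not every group — no Simpson reversal.

No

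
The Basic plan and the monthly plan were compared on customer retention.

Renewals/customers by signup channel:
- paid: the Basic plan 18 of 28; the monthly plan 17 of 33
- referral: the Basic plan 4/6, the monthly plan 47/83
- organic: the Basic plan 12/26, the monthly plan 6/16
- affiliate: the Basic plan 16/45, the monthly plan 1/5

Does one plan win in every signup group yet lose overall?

Paid: the Basic plan 18/28 = 64.3%, the monthly plan 17/33 = 51.5% → the Basic plan
Referral: the Basic plan 4/6 = 66.7%, the monthly plan 47/83 = 56.6% → the Basic plan
Organic: the Basic plan 12/26 = 46.2%, the monthly plan 6/16 = 37.5% → the Basic plan
Affiliate: the Basic plan 16/45 = 35.6%, the monthly plan 1/5 = 20.0% → the Basic plan
Overall: the Basic plan 50/105 = 47.6%, the monthly plan 71/137 = 51.8% → the monthly plan
The Basic plan wins each signup group but the monthly plan wins overall — the comparison reverses. The Basic plan's customers skew toward affiliate, which has a lower base rate.

Yes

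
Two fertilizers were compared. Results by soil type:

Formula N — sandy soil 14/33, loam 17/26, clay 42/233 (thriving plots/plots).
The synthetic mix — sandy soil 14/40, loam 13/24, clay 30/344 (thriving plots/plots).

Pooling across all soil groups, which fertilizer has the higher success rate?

Sandy soil: Formula N 14/33 = 42.4%, the synthetic mix 14/40 = 35.0% → Formula N
Loam: Formula N 17/26 = 65.4%, the synthetic mix 13/24 = 54.2% → Formula N
Clay: Formula N 42/233 = 18.0%, the synthetic mix 30/344 = 8.7% → Formula N
Overall: Formula N 73/292 = 25.0%, the synthetic mix 57/408 = 14.0% → Formula N

Formula N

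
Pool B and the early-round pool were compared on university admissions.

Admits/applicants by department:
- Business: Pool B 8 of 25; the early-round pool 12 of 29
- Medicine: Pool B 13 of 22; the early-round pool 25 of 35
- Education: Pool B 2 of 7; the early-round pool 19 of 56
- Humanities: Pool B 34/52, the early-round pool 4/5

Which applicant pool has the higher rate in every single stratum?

the early-round pool

Business: Pool B 8/25 = 32.0%, the early-round pool 12/29 = 41.4% → the early-round pool
Medicine: Pool B 13/22 = 59.1%, the early-round pool 25/35 = 71.4% → the early-round pool
Education: Pool B 2/7 = 28.6%, the early-round pool 19/56 = 33.9% → the early-round pool
Humanities: Pool B 34/52 = 65.4%, the early-round pool 4/5 = 80.0% → the early-round pool
The early-round pool has the higher rate in all 4 groups.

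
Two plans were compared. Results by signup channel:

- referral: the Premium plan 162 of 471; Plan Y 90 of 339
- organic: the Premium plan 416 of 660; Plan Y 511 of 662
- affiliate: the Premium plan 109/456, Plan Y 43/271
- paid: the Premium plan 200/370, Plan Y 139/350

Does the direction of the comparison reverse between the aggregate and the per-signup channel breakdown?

Referral: the Premium plan 162/471 = 34.4%, Plan Y 90/339 = 26.5% → the Premium plan
Organic: the Premium plan 416/660 = 63.0%, Plan Y 511/662 = 77.2% → Plan Y
Affiliate: the Premium plan 109/456 = 23.9%, Plan Y 43/271 = 15.9% → the Premium plan
Paid: the Premium plan 200/370 = 54.1%, Plan Y 139/350 = 39.7% → the Premium plan
Overall: the Premium plan 887/1957 = 45.3%, Plan Y 783/1622 = 48.3% → Plan Y
Neither sweeps: the Premium plan wins 3 of 4 groups, Plan Y wins 1. Plan Y wins overall but not every group — no Simpson reversal.

No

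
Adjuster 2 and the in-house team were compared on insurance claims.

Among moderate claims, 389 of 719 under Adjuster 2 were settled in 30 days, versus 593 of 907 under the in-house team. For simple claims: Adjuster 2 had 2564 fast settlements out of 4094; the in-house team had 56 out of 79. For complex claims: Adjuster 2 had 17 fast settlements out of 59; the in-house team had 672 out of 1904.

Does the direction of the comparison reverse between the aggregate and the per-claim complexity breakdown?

Moderate: Adjuster 2 389/719 = 54.1%, the in-house team 593/907 = 65.4% → the in-house team
Simple: Adjuster 2 2564/4094 = 62.6%, the in-house team 56/79 = 70.9% → the in-house team
Complex: Adjuster 2 17/59 = 28.8%, the in-house team 672/1904 = 35.3% → the in-house team
Overall: Adjuster 2 2970/4872 = 61.0%, the in-house team 1321/2890 = 45.7% → Adjuster 2
The in-house team wins each claim group but Adjuster 2 wins overall — the comparison reverses. The in-house team's claims skew toward complex, which has a lower base rate.

Yes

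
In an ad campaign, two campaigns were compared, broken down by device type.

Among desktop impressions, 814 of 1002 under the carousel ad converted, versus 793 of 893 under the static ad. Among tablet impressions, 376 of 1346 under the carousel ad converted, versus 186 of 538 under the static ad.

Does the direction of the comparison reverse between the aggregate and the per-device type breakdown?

No

Desktop: the carousel ad 814/1002 = 81.2%, the static ad 793/893 = 88.8% → the static ad
Tablet: the carousel ad 376/1346 = 27.9%, the static ad 186/538 = 34.6% → the static ad
Overall: the carousel ad 1190/2348 = 50.7%, the static ad 979/1431 = 68.4% → the static ad
The static ad wins overall and in every device group — no reversal.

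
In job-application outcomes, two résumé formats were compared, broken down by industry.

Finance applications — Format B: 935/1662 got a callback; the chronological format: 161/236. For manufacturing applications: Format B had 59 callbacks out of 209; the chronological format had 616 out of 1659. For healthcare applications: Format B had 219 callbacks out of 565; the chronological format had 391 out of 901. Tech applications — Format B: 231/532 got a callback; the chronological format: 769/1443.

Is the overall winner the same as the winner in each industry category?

Finance: Format B 935/1662 = 56.3%, the chronological format 161/236 = 68.2% → the chronological format
Manufacturing: Format B 59/209 = 28.2%, the chronological format 616/1659 = 37.1% → the chronological format
Healthcare: Format B 219/565 = 38.8%, the chronological format 391/901 = 43.4% → the chronological format
Tech: Format B 231/532 = 43.4%, the chronological format 769/1443 = 53.3% → the chronological format
Overall: Format B 1444/2968 = 48.7%, the chronological format 1937/4239 = 45.7% → Format B
The chronological format wins each industry group but Format B wins overall — the comparison reverses. The chronological format's applications skew toward manufacturing, which has a lower base rate.

No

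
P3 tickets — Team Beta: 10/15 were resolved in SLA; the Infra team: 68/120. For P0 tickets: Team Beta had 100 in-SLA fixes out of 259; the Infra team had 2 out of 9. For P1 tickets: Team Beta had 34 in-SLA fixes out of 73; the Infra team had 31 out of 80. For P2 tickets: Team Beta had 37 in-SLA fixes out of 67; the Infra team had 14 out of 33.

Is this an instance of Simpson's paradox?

P3: Team Beta 10/15 = 66.7%, the Infra team 68/120 = 56.7% → Team Beta
P0: Team Beta 100/259 = 38.6%, the Infra team 2/9 = 22.2% → Team Beta
P1: Team Beta 34/73 = 46.6%, the Infra team 31/80 = 38.8% → Team Beta
P2: Team Beta 37/67 = 55.2%, the Infra team 14/33 = 42.4% → Team Beta
Overall: Team Beta 181/414 = 43.7%, the Infra team 115/242 = 47.5% → the Infra team
Team Beta wins each ticket group but the Infra team wins overall — the comparison reverses. Team Beta's tickets skew toward P0, which has a lower base rate.

Yes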